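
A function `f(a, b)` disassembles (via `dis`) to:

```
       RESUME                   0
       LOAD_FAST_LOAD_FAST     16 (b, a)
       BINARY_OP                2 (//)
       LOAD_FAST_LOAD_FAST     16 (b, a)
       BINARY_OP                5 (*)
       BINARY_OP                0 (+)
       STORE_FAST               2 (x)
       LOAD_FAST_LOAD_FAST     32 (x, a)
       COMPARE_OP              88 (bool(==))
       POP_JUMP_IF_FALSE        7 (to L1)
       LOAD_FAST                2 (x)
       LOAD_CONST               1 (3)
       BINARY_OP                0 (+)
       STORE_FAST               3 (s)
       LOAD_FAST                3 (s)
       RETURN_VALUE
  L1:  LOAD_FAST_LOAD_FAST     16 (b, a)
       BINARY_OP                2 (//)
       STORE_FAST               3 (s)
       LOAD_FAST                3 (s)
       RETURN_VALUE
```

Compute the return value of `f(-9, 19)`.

-3

LOAD_FAST_LOAD_FAST b,a → push 19,-9. Stack: [19, -9]
BINARY_OP // → 19 // -9 = -3. Stack: [-3]
LOAD_FAST_LOAD_FAST b,a → push 19,-9. Stack: [-3, 19, -9]
BINARY_OP * → 19 * -9 = -171. Stack: [-3, -171]
BINARY_OP + → -3 + -171 = -174. Stack: [-174]
STORE_FAST x → x=-174. Stack: []
LOAD_FAST_LOAD_FAST x,a → push -174,-9. Stack: [-174, -9]
COMPARE_OP bool(==) → -174 vs -9 = False. Stack: [False]
POP_JUMP_IF_FALSE → pop False; jump. Stack: []
LOAD_FAST_LOAD_FAST b,a → push 19,-9. Stack: [19, -9]
BINARY_OP // → 19 // -9 = -3. Stack: [-3]
STORE_FAST s → s=-3. Stack: []
LOAD_FAST s → push -3. Stack: [-3]
RETURN_VALUE → return -3.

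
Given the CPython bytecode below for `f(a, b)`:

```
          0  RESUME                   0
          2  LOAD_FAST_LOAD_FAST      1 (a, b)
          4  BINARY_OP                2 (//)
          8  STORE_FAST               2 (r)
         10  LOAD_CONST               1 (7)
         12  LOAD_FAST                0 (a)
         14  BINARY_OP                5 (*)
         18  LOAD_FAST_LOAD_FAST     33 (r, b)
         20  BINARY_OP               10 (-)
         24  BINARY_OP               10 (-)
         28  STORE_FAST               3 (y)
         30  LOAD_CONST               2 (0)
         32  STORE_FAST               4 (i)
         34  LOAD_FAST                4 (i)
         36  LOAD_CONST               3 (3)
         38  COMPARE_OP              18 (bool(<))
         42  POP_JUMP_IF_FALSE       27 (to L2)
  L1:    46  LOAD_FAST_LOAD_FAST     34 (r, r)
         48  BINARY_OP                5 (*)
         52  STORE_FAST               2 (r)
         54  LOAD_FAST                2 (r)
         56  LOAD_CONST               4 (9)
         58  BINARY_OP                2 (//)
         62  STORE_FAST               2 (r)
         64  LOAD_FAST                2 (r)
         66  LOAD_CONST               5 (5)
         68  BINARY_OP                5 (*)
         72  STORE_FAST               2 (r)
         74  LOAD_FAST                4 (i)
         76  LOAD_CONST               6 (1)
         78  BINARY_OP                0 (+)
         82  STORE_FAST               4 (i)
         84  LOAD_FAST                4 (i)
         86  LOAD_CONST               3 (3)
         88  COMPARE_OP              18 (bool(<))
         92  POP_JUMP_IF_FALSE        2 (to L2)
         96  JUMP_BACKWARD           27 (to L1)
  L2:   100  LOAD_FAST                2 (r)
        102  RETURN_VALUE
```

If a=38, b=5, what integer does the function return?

LOAD_FAST_LOAD_FAST a,b → push 38,5
BINARY_OP // → 38 // 5 = 7
STORE_FAST r → r=7
LOAD_CONST → push 7
LOAD_FAST a → push 38
BINARY_OP * → 7 * 38 = 266
LOAD_FAST_LOAD_FAST r,b → push 7,5
BINARY_OP - → 7 - 5 = 2
BINARY_OP - → 266 - 2 = 264
STORE_FAST y → y=264
LOAD_CONST → push 0
STORE_FAST i → i=0
LOAD_FAST i → push 0
LOAD_CONST → push 3
COMPARE_OP bool(<) → 0 vs 3 = True
POP_JUMP_IF_FALSE → pop True; no jump
LOAD_FAST_LOAD_FAST r,r → push 7,7
BINARY_OP * → 7 * 7 = 49
STORE_FAST r → r=49
LOAD_FAST r → push 49
LOAD_CONST → push 9
BINARY_OP // → 49 // 9 = 5
STORE_FAST r → r=5
LOAD_FAST r → push 5
LOAD_CONST → push 5
BINARY_OP * → 5 * 5 = 25
STORE_FAST r → r=25
LOAD_FAST i → push 0
LOAD_CONST → push 1
BINARY_OP + → 0 + 1 = 1
STORE_FAST i → i=1
LOAD_FAST i → push 1
LOAD_CONST → push 3
COMPARE_OP bool(<) → 1 vs 3 = True
POP_JUMP_IF_FALSE → pop True; no jump
LOAD_FAST_LOAD_FAST r,r → push 25,25
BINARY_OP * → 25 * 25 = 625
STORE_FAST r → r=625
LOAD_FAST r → push 625
LOAD_CONST → push 9
BINARY_OP // → 625 // 9 = 69
STORE_FAST r → r=69
LOAD_FAST r → push 69
LOAD_CONST → push 5
BINARY_OP * → 69 * 5 = 345
STORE_FAST r → r=345
LOAD_FAST i → push 1
LOAD_CONST → push 1
BINARY_OP + → 1 + 1 = 2
STORE_FAST i → i=2
LOAD_FAST i → push 2
LOAD_CONST → push 3
COMPARE_OP bool(<) → 2 vs 3 = True
POP_JUMP_IF_FALSE → pop True; no jump
LOAD_FAST_LOAD_FAST r,r → push 345,345
BINARY_OP * → 345 * 345 = 119025
STORE_FAST r → r=119025
LOAD_FAST r → push 119025
LOAD_CONST → push 9
BINARY_OP // → 119025 // 9 = 13225
STORE_FAST r → r=13225
LOAD_FAST r → push 13225
LOAD_CONST → push 5
BINARY_OP * → 13225 * 5 = 66125
STORE_FAST r → r=66125
LOAD_FAST i → push 2
LOAD_CONST → push 1
BINARY_OP + → 2 + 1 = 3
STORE_FAST i → i=3
LOAD_FAST i → push 3
LOAD_CONST → push 3
COMPARE_OP bool(<) → 3 vs 3 = False
POP_JUMP_IF_FALSE → pop False; jump
LOAD_FAST r → push 66125
RETURN_VALUE → return 66125.

66125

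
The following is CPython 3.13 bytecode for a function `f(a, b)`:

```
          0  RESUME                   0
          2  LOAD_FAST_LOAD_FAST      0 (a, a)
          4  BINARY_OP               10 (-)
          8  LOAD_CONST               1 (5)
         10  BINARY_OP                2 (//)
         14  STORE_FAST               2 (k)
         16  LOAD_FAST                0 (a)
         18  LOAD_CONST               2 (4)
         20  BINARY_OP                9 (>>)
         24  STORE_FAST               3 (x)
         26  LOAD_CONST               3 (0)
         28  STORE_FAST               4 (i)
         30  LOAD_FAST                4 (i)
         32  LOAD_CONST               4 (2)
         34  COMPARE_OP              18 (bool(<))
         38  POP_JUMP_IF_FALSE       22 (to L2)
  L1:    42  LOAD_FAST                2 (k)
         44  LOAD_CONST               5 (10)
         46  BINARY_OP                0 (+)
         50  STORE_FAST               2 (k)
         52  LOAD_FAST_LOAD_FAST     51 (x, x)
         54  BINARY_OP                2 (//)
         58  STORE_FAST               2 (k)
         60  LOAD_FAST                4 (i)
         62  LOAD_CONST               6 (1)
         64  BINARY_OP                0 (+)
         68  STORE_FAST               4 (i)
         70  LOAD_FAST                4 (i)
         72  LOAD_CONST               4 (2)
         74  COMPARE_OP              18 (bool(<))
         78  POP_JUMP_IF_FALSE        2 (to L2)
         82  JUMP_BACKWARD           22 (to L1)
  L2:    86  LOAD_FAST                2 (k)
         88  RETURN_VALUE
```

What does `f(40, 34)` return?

1

LOAD_FAST_LOAD_FAST a,a → push 40,40. Stack: [40, 40]
BINARY_OP - → 40 - 40 = 0. Stack: [0]
LOAD_CONST → push 5. Stack: [0, 5]
BINARY_OP // → 0 // 5 = 0. Stack: [0]
STORE_FAST k → k=0. Stack: []
LOAD_FAST a → push 40. Stack: [40]
LOAD_CONST → push 4. Stack: [40, 4]
BINARY_OP >> → 40 >> 4 = 2. Stack: [2]
STORE_FAST x → x=2. Stack: []
LOAD_CONST → push 0. Stack: [0]
STORE_FAST i → i=0. Stack: []
LOAD_FAST i → push 0. Stack: [0]
LOAD_CONST → push 2. Stack: [0, 2]
COMPARE_OP bool(<) → 0 vs 2 = True. Stack: [True]
POP_JUMP_IF_FALSE → pop True; no jump. Stack: []
LOAD_FAST k → push 0. Stack: [0]
LOAD_CONST → push 10. Stack: [0, 10]
BINARY_OP + → 0 + 10 = 10. Stack: [10]
STORE_FAST k → k=10. Stack: []
LOAD_FAST_LOAD_FAST x,x → push 2,2. Stack: [2, 2]
BINARY_OP // → 2 // 2 = 1. Stack: [1]
STORE_FAST k → k=1. Stack: []
LOAD_FAST i → push 0. Stack: [0]
LOAD_CONST → push 1. Stack: [0, 1]
BINARY_OP + → 0 + 1 = 1. Stack: [1]
STORE_FAST i → i=1. Stack: []
LOAD_FAST i → push 1. Stack: [1]
LOAD_CONST → push 2. Stack: [1, 2]
COMPARE_OP bool(<) → 1 vs 2 = True. Stack: [True]
POP_JUMP_IF_FALSE → pop True; no jump. Stack: []
LOAD_FAST k → push 1. Stack: [1]
LOAD_CONST → push 10. Stack: [1, 10]
BINARY_OP + → 1 + 10 = 11. Stack: [11]
STORE_FAST k → k=11. Stack: []
LOAD_FAST_LOAD_FAST x,x → push 2,2. Stack: [2, 2]
BINARY_OP // → 2 // 2 = 1. Stack: [1]
STORE_FAST k → k=1. Stack: []
LOAD_FAST i → push 1. Stack: [1]
LOAD_CONST → push 1. Stack: [1, 1]
BINARY_OP + → 1 + 1 = 2. Stack: [2]
STORE_FAST i → i=2. Stack: []
LOAD_FAST i → push 2. Stack: [2]
LOAD_CONST → push 2. Stack: [2, 2]
COMPARE_OP bool(<) → 2 vs 2 = False. Stack: [False]
POP_JUMP_IF_FALSE → pop False; jump. Stack: []
LOAD_FAST k → push 1. Stack: [1]
RETURN_VALUE → return 1.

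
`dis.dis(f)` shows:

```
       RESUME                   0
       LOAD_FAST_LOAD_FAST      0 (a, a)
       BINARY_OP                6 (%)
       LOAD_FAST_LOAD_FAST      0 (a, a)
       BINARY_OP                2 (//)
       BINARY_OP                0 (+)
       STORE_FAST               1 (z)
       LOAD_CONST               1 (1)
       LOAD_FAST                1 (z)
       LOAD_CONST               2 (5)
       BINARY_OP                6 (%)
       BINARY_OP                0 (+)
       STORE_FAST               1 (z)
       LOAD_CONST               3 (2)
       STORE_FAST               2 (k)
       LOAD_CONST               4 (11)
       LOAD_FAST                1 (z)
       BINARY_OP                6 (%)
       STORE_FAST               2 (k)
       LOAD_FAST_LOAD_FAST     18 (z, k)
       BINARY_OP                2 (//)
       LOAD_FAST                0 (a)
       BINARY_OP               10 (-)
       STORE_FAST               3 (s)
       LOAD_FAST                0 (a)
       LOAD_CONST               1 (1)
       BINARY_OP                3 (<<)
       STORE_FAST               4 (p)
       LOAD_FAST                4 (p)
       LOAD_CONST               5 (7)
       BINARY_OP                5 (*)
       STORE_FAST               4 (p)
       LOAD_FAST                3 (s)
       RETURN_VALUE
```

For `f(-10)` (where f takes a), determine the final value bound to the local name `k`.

1

LOAD_FAST_LOAD_FAST a,a → push -10,-10. Stack: [-10, -10]
BINARY_OP % → -10 % -10 = 0. Stack: [0]
LOAD_FAST_LOAD_FAST a,a → push -10,-10. Stack: [0, -10, -10]
BINARY_OP // → -10 // -10 = 1. Stack: [0, 1]
BINARY_OP + → 0 + 1 = 1. Stack: [1]
STORE_FAST z → z=1. Stack: []
LOAD_CONST → push 1. Stack: [1]
LOAD_FAST z → push 1. Stack: [1, 1]
LOAD_CONST → push 5. Stack: [1, 1, 5]
BINARY_OP % → 1 % 5 = 1. Stack: [1, 1]
BINARY_OP + → 1 + 1 = 2. Stack: [2]
STORE_FAST z → z=2. Stack: []
LOAD_CONST → push 2. Stack: [2]
STORE_FAST k → k=2. Stack: []
LOAD_CONST → push 11. Stack: [11]
LOAD_FAST z → push 2. Stack: [11, 2]
BINARY_OP % → 11 % 2 = 1. Stack: [1]
STORE_FAST k → k=1. Stack: []
LOAD_FAST_LOAD_FAST z,k → push 2,1. Stack: [2, 1]
BINARY_OP // → 2 // 1 = 2. Stack: [2]
LOAD_FAST a → push -10. Stack: [2, -10]
BINARY_OP - → 2 - -10 = 12. Stack: [12]
STORE_FAST s → s=12. Stack: []
LOAD_FAST a → push -10. Stack: [-10]
LOAD_CONST → push 1. Stack: [-10, 1]
BINARY_OP << → -10 << 1 = -20. Stack: [-20]
STORE_FAST p → p=-20. Stack: []
LOAD_FAST p → push -20. Stack: [-20]
LOAD_CONST → push 7. Stack: [-20, 7]
BINARY_OP * → -20 * 7 = -140. Stack: [-140]
STORE_FAST p → p=-140. Stack: []
LOAD_FAST s → push 12. Stack: [12]
RETURN_VALUE → return 12.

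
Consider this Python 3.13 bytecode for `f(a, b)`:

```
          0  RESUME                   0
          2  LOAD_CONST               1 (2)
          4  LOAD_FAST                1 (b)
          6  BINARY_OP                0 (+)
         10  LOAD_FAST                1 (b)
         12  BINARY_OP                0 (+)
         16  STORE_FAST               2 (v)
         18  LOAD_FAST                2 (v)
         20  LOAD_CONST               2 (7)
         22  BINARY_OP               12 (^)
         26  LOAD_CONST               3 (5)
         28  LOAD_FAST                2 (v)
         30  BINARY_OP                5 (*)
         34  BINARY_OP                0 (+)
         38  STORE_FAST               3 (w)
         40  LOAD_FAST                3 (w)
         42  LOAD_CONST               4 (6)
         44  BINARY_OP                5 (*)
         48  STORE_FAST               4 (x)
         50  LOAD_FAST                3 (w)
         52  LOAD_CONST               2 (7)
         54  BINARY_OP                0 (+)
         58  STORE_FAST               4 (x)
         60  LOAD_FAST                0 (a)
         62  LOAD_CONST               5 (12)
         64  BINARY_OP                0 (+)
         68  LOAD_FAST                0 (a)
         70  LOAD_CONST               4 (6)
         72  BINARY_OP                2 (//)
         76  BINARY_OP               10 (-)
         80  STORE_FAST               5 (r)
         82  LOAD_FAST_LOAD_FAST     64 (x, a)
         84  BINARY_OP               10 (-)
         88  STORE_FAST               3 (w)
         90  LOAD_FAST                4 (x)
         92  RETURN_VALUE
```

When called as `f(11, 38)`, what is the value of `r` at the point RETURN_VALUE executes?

22

LOAD_CONST → push 2. Stack: [2]
LOAD_FAST b → push 38. Stack: [2, 38]
BINARY_OP + → 2 + 38 = 40. Stack: [40]
LOAD_FAST b → push 38. Stack: [40, 38]
BINARY_OP + → 40 + 38 = 78. Stack: [78]
STORE_FAST v → v=78. Stack: []
LOAD_FAST v → push 78. Stack: [78]
LOAD_CONST → push 7. Stack: [78, 7]
BINARY_OP ^ → 78 ^ 7 = 73. Stack: [73]
LOAD_CONST → push 5. Stack: [73, 5]
LOAD_FAST v → push 78. Stack: [73, 5, 78]
BINARY_OP * → 5 * 78 = 390. Stack: [73, 390]
BINARY_OP + → 73 + 390 = 463. Stack: [463]
STORE_FAST w → w=463. Stack: []
LOAD_FAST w → push 463. Stack: [463]
LOAD_CONST → push 6. Stack: [463, 6]
BINARY_OP * → 463 * 6 = 2778. Stack: [2778]
STORE_FAST x → x=2778. Stack: []
LOAD_FAST w → push 463. Stack: [463]
LOAD_CONST → push 7. Stack: [463, 7]
BINARY_OP + → 463 + 7 = 470. Stack: [470]
STORE_FAST x → x=470. Stack: []
LOAD_FAST a → push 11. Stack: [11]
LOAD_CONST → push 12. Stack: [11, 12]
BINARY_OP + → 11 + 12 = 23. Stack: [23]
LOAD_FAST a → push 11. Stack: [23, 11]
LOAD_CONST → push 6. Stack: [23, 11, 6]
BINARY_OP // → 11 // 6 = 1. Stack: [23, 1]
BINARY_OP - → 23 - 1 = 22. Stack: [22]
STORE_FAST r → r=22. Stack: []
LOAD_FAST_LOAD_FAST x,a → push 470,11. Stack: [470, 11]
BINARY_OP - → 470 - 11 = 459. Stack: [459]
STORE_FAST w → w=459. Stack: []
LOAD_FAST x → push 470. Stack: [470]
RETURN_VALUE → return 470.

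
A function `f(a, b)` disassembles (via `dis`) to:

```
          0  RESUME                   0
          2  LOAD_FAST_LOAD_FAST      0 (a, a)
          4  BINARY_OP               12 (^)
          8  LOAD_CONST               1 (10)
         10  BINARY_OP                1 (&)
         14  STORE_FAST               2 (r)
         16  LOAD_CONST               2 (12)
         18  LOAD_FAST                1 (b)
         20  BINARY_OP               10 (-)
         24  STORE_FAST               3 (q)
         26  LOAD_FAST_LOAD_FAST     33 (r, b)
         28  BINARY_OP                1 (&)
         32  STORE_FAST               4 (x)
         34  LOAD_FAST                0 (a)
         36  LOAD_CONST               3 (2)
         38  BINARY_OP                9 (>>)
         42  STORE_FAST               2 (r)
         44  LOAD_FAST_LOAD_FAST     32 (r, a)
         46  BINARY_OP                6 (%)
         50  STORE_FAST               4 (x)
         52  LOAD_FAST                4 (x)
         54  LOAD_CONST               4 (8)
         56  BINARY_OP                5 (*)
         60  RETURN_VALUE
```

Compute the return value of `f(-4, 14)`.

-8

LOAD_FAST_LOAD_FAST a,a → push -4,-4. Stack: [-4, -4]
BINARY_OP ^ → -4 ^ -4 = 0. Stack: [0]
LOAD_CONST → push 10. Stack: [0, 10]
BINARY_OP & → 0 & 10 = 0. Stack: [0]
STORE_FAST r → r=0. Stack: []
LOAD_CONST → push 12. Stack: [12]
LOAD_FAST b → push 14. Stack: [12, 14]
BINARY_OP - → 12 - 14 = -2. Stack: [-2]
STORE_FAST q → q=-2. Stack: []
LOAD_FAST_LOAD_FAST r,b → push 0,14. Stack: [0, 14]
BINARY_OP & → 0 & 14 = 0. Stack: [0]
STORE_FAST x → x=0. Stack: []
LOAD_FAST a → push -4. Stack: [-4]
LOAD_CONST → push 2. Stack: [-4, 2]
BINARY_OP >> → -4 >> 2 = -1. Stack: [-1]
STORE_FAST r → r=-1. Stack: []
LOAD_FAST_LOAD_FAST r,a → push -1,-4. Stack: [-1, -4]
BINARY_OP % → -1 % -4 = -1. Stack: [-1]
STORE_FAST x → x=-1. Stack: []
LOAD_FAST x → push -1. Stack: [-1]
LOAD_CONST → push 8. Stack: [-1, 8]
BINARY_OP * → -1 * 8 = -8. Stack: [-8]
RETURN_VALUE → return -8.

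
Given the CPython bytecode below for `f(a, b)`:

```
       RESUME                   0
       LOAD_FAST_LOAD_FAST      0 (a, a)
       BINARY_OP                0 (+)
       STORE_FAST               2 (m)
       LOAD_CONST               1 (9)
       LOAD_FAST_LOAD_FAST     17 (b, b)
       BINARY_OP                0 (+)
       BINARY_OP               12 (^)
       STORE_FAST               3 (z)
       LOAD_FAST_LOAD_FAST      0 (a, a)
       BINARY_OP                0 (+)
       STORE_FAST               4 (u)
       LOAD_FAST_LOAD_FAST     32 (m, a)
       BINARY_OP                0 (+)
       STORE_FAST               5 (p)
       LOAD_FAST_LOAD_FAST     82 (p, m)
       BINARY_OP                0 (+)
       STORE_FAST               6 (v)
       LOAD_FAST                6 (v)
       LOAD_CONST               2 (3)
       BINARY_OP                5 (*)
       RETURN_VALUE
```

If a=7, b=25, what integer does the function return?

105

LOAD_FAST_LOAD_FAST a,a → push 7,7. Stack: [7, 7]
BINARY_OP + → 7 + 7 = 14. Stack: [14]
STORE_FAST m → m=14. Stack: []
LOAD_CONST → push 9. Stack: [9]
LOAD_FAST_LOAD_FAST b,b → push 25,25. Stack: [9, 25, 25]
BINARY_OP + → 25 + 25 = 50. Stack: [9, 50]
BINARY_OP ^ → 9 ^ 50 = 59. Stack: [59]
STORE_FAST z → z=59. Stack: []
LOAD_FAST_LOAD_FAST a,a → push 7,7. Stack: [7, 7]
BINARY_OP + → 7 + 7 = 14. Stack: [14]
STORE_FAST u → u=14. Stack: []
LOAD_FAST_LOAD_FAST m,a → push 14,7. Stack: [14, 7]
BINARY_OP + → 14 + 7 = 21. Stack: [21]
STORE_FAST p → p=21. Stack: []
LOAD_FAST_LOAD_FAST p,m → push 21,14. Stack: [21, 14]
BINARY_OP + → 21 + 14 = 35. Stack: [35]
STORE_FAST v → v=35. Stack: []
LOAD_FAST v → push 35. Stack: [35]
LOAD_CONST → push 3. Stack: [35, 3]
BINARY_OP * → 35 * 3 = 105. Stack: [105]
RETURN_VALUE → return 105.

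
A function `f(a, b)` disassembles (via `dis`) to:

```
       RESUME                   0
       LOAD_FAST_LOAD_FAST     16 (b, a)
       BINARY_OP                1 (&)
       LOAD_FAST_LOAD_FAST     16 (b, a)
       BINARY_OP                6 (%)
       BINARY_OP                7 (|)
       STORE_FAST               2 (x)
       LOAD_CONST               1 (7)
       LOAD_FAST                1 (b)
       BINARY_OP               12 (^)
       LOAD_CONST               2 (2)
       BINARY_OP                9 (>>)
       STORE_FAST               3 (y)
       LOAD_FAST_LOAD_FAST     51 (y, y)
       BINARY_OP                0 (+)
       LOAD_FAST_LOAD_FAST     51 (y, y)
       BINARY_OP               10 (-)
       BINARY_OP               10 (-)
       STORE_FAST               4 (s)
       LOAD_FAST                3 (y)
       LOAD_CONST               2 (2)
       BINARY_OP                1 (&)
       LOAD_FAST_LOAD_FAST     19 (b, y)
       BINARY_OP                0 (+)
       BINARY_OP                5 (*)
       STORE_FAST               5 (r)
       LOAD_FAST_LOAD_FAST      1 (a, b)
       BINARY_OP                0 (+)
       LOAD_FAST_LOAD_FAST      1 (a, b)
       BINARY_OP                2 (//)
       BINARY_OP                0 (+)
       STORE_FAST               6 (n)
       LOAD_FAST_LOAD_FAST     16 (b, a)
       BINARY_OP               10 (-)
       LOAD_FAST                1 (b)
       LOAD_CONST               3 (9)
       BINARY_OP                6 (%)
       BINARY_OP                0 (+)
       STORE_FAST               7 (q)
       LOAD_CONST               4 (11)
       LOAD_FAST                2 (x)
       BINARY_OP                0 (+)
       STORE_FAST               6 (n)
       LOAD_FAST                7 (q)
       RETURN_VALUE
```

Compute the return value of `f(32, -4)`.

LOAD_FAST_LOAD_FAST b,a → push -4,32. Stack: [-4, 32]
BINARY_OP & → -4 & 32 = 32. Stack: [32]
LOAD_FAST_LOAD_FAST b,a → push -4,32. Stack: [32, -4, 32]
BINARY_OP % → -4 % 32 = 28. Stack: [32, 28]
BINARY_OP | → 32 | 28 = 60. Stack: [60]
STORE_FAST x → x=60. Stack: []
LOAD_CONST → push 7. Stack: [7]
LOAD_FAST b → push -4. Stack: [7, -4]
BINARY_OP ^ → 7 ^ -4 = -5. Stack: [-5]
LOAD_CONST → push 2. Stack: [-5, 2]
BINARY_OP >> → -5 >> 2 = -2. Stack: [-2]
STORE_FAST y → y=-2. Stack: []
LOAD_FAST_LOAD_FAST y,y → push -2,-2. Stack: [-2, -2]
BINARY_OP + → -2 + -2 = -4. Stack: [-4]
LOAD_FAST_LOAD_FAST y,y → push -2,-2. Stack: [-4, -2, -2]
BINARY_OP - → -2 - -2 = 0. Stack: [-4, 0]
BINARY_OP - → -4 - 0 = -4. Stack: [-4]
STORE_FAST s → s=-4. Stack: []
LOAD_FAST y → push -2. Stack: [-2]
LOAD_CONST → push 2. Stack: [-2, 2]
BINARY_OP & → -2 & 2 = 2. Stack: [2]
LOAD_FAST_LOAD_FAST b,y → push -4,-2. Stack: [2, -4, -2]
BINARY_OP + → -4 + -2 = -6. Stack: [2, -6]
BINARY_OP * → 2 * -6 = -12. Stack: [-12]
STORE_FAST r → r=-12. Stack: []
LOAD_FAST_LOAD_FAST a,b → push 32,-4. Stack: [32, -4]
BINARY_OP + → 32 + -4 = 28. Stack: [28]
LOAD_FAST_LOAD_FAST a,b → push 32,-4. Stack: [28, 32, -4]
BINARY_OP // → 32 // -4 = -8. Stack: [28, -8]
BINARY_OP + → 28 + -8 = 20. Stack: [20]
STORE_FAST n → n=20. Stack: []
LOAD_FAST_LOAD_FAST b,a → push -4,32. Stack: [-4, 32]
BINARY_OP - → -4 - 32 = -36. Stack: [-36]
LOAD_FAST b → push -4. Stack: [-36, -4]
LOAD_CONST → push 9. Stack: [-36, -4, 9]
BINARY_OP % → -4 % 9 = 5. Stack: [-36, 5]
BINARY_OP + → -36 + 5 = -31. Stack: [-31]
STORE_FAST q → q=-31. Stack: []
LOAD_CONST → push 11. Stack: [11]
LOAD_FAST x → push 60. Stack: [11, 60]
BINARY_OP + → 11 + 60 = 71. Stack: [71]
STORE_FAST n → n=71. Stack: []
LOAD_FAST q → push -31. Stack: [-31]
RETURN_VALUE → return -31.

-31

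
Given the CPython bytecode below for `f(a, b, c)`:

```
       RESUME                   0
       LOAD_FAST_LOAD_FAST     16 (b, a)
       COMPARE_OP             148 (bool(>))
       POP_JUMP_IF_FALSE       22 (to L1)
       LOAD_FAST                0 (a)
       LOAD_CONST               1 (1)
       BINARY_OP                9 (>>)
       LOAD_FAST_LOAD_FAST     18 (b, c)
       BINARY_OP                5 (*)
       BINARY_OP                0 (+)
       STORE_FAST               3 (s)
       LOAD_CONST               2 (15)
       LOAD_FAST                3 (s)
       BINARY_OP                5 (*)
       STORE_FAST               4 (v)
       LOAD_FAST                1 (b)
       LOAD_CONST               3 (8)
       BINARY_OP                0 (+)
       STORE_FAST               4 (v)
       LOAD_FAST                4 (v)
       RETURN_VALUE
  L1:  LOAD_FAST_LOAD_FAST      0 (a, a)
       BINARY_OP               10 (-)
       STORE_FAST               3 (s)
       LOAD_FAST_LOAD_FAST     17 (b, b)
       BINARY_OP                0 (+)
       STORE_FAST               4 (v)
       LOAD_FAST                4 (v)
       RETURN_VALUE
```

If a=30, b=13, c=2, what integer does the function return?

26

LOAD_FAST_LOAD_FAST b,a → push 13,30. Stack: [13, 30]
COMPARE_OP bool(>) → 13 vs 30 = False. Stack: [False]
POP_JUMP_IF_FALSE → pop False; jump. Stack: []
LOAD_FAST_LOAD_FAST a,a → push 30,30. Stack: [30, 30]
BINARY_OP - → 30 - 30 = 0. Stack: [0]
STORE_FAST s → s=0. Stack: []
LOAD_FAST_LOAD_FAST b,b → push 13,13. Stack: [13, 13]
BINARY_OP + → 13 + 13 = 26. Stack: [26]
STORE_FAST v → v=26. Stack: []
LOAD_FAST v → push 26. Stack: [26]
RETURN_VALUE → return 26.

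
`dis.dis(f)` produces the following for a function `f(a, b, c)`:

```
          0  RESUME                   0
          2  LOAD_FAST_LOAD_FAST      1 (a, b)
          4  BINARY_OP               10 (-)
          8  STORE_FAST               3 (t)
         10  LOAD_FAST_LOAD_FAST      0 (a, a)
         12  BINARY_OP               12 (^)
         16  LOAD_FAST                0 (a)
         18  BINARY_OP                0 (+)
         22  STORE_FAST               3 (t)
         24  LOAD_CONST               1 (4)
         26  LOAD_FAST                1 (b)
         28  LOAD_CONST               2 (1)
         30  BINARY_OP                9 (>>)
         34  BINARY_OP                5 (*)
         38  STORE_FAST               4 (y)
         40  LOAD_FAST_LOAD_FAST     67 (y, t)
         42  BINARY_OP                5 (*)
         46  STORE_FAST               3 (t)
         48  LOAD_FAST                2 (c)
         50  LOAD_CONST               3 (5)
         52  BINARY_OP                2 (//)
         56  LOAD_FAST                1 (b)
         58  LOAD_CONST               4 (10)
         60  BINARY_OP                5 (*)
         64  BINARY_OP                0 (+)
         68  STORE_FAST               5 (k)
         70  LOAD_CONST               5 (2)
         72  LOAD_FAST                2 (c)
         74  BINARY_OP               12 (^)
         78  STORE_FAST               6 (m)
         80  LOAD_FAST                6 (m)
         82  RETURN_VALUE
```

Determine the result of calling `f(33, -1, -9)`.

LOAD_FAST_LOAD_FAST a,b → push 33,-1. Stack: [33, -1]
BINARY_OP - → 33 - -1 = 34. Stack: [34]
STORE_FAST t → t=34. Stack: []
LOAD_FAST_LOAD_FAST a,a → push 33,33. Stack: [33, 33]
BINARY_OP ^ → 33 ^ 33 = 0. Stack: [0]
LOAD_FAST a → push 33. Stack: [0, 33]
BINARY_OP + → 0 + 33 = 33. Stack: [33]
STORE_FAST t → t=33. Stack: []
LOAD_CONST → push 4. Stack: [4]
LOAD_FAST b → push -1. Stack: [4, -1]
LOAD_CONST → push 1. Stack: [4, -1, 1]
BINARY_OP >> → -1 >> 1 = -1. Stack: [4, -1]
BINARY_OP * → 4 * -1 = -4. Stack: [-4]
STORE_FAST y → y=-4. Stack: []
LOAD_FAST_LOAD_FAST y,t → push -4,33. Stack: [-4, 33]
BINARY_OP * → -4 * 33 = -132. Stack: [-132]
STORE_FAST t → t=-132. Stack: []
LOAD_FAST c → push -9. Stack: [-9]
LOAD_CONST → push 5. Stack: [-9, 5]
BINARY_OP // → -9 // 5 = -2. Stack: [-2]
LOAD_FAST b → push -1. Stack: [-2, -1]
LOAD_CONST → push 10. Stack: [-2, -1, 10]
BINARY_OP * → -1 * 10 = -10. Stack: [-2, -10]
BINARY_OP + → -2 + -10 = -12. Stack: [-12]
STORE_FAST k → k=-12. Stack: []
LOAD_CONST → push 2. Stack: [2]
LOAD_FAST c → push -9. Stack: [2, -9]
BINARY_OP ^ → 2 ^ -9 = -11. Stack: [-11]
STORE_FAST m → m=-11. Stack: []
LOAD_FAST m → push -11. Stack: [-11]
RETURN_VALUE → return -11.

-11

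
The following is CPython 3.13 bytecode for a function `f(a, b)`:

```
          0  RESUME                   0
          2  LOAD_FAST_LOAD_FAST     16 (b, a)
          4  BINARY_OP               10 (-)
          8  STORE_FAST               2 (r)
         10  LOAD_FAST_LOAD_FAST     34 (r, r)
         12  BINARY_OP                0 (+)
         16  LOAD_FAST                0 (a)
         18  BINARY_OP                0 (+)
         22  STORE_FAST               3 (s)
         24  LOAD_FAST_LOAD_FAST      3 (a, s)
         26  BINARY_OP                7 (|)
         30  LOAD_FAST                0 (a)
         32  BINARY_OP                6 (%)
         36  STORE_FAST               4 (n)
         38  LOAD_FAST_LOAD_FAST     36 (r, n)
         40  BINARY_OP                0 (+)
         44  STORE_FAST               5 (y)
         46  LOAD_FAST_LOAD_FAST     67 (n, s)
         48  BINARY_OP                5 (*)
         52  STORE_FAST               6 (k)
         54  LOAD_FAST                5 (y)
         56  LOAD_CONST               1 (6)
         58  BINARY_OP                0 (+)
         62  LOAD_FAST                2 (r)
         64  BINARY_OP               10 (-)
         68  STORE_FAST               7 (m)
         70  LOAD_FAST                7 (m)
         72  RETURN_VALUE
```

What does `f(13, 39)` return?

18

LOAD_FAST_LOAD_FAST b,a → push 39,13. Stack: [39, 13]
BINARY_OP - → 39 - 13 = 26. Stack: [26]
STORE_FAST r → r=26. Stack: []
LOAD_FAST_LOAD_FAST r,r → push 26,26. Stack: [26, 26]
BINARY_OP + → 26 + 26 = 52. Stack: [52]
LOAD_FAST a → push 13. Stack: [52, 13]
BINARY_OP + → 52 + 13 = 65. Stack: [65]
STORE_FAST s → s=65. Stack: []
LOAD_FAST_LOAD_FAST a,s → push 13,65. Stack: [13, 65]
BINARY_OP | → 13 | 65 = 77. Stack: [77]
LOAD_FAST a → push 13. Stack: [77, 13]
BINARY_OP % → 77 % 13 = 12. Stack: [12]
STORE_FAST n → n=12. Stack: []
LOAD_FAST_LOAD_FAST r,n → push 26,12. Stack: [26, 12]
BINARY_OP + → 26 + 12 = 38. Stack: [38]
STORE_FAST y → y=38. Stack: []
LOAD_FAST_LOAD_FAST n,s → push 12,65. Stack: [12, 65]
BINARY_OP * → 12 * 65 = 780. Stack: [780]
STORE_FAST k → k=780. Stack: []
LOAD_FAST y → push 38. Stack: [38]
LOAD_CONST → push 6. Stack: [38, 6]
BINARY_OP + → 38 + 6 = 44. Stack: [44]
LOAD_FAST r → push 26. Stack: [44, 26]
BINARY_OP - → 44 - 26 = 18. Stack: [18]
STORE_FAST m → m=18. Stack: []
LOAD_FAST m → push 18. Stack: [18]
RETURN_VALUE → return 18.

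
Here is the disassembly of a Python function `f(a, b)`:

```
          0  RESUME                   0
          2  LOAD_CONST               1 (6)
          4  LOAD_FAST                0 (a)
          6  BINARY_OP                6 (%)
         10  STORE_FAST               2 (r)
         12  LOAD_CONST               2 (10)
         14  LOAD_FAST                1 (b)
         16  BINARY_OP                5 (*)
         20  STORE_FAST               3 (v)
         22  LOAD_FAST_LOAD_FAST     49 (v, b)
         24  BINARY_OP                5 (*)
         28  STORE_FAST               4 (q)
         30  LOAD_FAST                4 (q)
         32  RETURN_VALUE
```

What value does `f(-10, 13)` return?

1690

LOAD_CONST → push 6. Stack: [6]
LOAD_FAST a → push -10. Stack: [6, -10]
BINARY_OP % → 6 % -10 = -4. Stack: [-4]
STORE_FAST r → r=-4. Stack: []
LOAD_CONST → push 10. Stack: [10]
LOAD_FAST b → push 13. Stack: [10, 13]
BINARY_OP * → 10 * 13 = 130. Stack: [130]
STORE_FAST v → v=130. Stack: []
LOAD_FAST_LOAD_FAST v,b → push 130,13. Stack: [130, 13]
BINARY_OP * → 130 * 13 = 1690. Stack: [1690]
STORE_FAST q → q=1690. Stack: []
LOAD_FAST q → push 1690. Stack: [1690]
RETURN_VALUE → return 1690.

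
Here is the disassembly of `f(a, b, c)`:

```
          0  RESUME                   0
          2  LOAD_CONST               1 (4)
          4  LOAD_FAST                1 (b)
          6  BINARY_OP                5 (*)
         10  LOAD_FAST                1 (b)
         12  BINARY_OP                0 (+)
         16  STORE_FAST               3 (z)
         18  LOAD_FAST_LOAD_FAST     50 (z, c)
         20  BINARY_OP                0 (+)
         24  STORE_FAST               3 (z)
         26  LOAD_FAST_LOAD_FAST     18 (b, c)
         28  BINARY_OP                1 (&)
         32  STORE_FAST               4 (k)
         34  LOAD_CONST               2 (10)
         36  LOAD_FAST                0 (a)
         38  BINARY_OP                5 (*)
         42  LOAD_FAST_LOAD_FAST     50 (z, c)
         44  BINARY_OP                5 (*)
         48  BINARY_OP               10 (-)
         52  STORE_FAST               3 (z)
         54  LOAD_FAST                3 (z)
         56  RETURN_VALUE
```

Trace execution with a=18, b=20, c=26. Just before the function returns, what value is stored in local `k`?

LOAD_CONST → push 4. Stack: [4]
LOAD_FAST b → push 20. Stack: [4, 20]
BINARY_OP * → 4 * 20 = 80. Stack: [80]
LOAD_FAST b → push 20. Stack: [80, 20]
BINARY_OP + → 80 + 20 = 100. Stack: [100]
STORE_FAST z → z=100. Stack: []
LOAD_FAST_LOAD_FAST z,c → push 100,26. Stack: [100, 26]
BINARY_OP + → 100 + 26 = 126. Stack: [126]
STORE_FAST z → z=126. Stack: []
LOAD_FAST_LOAD_FAST b,c → push 20,26. Stack: [20, 26]
BINARY_OP & → 20 & 26 = 16. Stack: [16]
STORE_FAST k → k=16. Stack: []
LOAD_CONST → push 10. Stack: [10]
LOAD_FAST a → push 18. Stack: [10, 18]
BINARY_OP * → 10 * 18 = 180. Stack: [180]
LOAD_FAST_LOAD_FAST z,c → push 126,26. Stack: [180, 126, 26]
BINARY_OP * → 126 * 26 = 3276. Stack: [180, 3276]
BINARY_OP - → 180 - 3276 = -3096. Stack: [-3096]
STORE_FAST z → z=-3096. Stack: []
LOAD_FAST z → push -3096. Stack: [-3096]
RETURN_VALUE → return -3096.

16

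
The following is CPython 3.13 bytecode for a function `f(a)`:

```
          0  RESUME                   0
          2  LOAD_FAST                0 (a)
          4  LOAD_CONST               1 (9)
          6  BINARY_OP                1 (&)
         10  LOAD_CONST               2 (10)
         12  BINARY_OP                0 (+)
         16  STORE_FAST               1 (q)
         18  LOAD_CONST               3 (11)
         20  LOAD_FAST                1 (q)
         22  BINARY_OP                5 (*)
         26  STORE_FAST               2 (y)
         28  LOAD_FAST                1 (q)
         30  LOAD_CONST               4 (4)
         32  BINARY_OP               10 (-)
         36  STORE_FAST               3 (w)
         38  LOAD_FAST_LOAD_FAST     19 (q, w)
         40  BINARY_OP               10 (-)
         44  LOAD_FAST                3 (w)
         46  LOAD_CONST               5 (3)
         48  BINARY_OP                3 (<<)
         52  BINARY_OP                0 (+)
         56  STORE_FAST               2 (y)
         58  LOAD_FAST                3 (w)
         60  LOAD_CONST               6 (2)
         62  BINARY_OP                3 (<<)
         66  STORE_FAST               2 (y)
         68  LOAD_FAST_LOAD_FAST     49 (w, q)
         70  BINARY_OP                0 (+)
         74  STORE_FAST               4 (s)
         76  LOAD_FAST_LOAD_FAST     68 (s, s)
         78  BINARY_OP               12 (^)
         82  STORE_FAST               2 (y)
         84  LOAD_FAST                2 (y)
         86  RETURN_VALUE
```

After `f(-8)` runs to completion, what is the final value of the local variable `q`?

LOAD_FAST a → push -8. Stack: [-8]
LOAD_CONST → push 9. Stack: [-8, 9]
BINARY_OP & → -8 & 9 = 8. Stack: [8]
LOAD_CONST → push 10. Stack: [8, 10]
BINARY_OP + → 8 + 10 = 18. Stack: [18]
STORE_FAST q → q=18. Stack: []
LOAD_CONST → push 11. Stack: [11]
LOAD_FAST q → push 18. Stack: [11, 18]
BINARY_OP * → 11 * 18 = 198. Stack: [198]
STORE_FAST y → y=198. Stack: []
LOAD_FAST q → push 18. Stack: [18]
LOAD_CONST → push 4. Stack: [18, 4]
BINARY_OP - → 18 - 4 = 14. Stack: [14]
STORE_FAST w → w=14. Stack: []
LOAD_FAST_LOAD_FAST q,w → push 18,14. Stack: [18, 14]
BINARY_OP - → 18 - 14 = 4. Stack: [4]
LOAD_FAST w → push 14. Stack: [4, 14]
LOAD_CONST → push 3. Stack: [4, 14, 3]
BINARY_OP << → 14 << 3 = 112. Stack: [4, 112]
BINARY_OP + → 4 + 112 = 116. Stack: [116]
STORE_FAST y → y=116. Stack: []
LOAD_FAST w → push 14. Stack: [14]
LOAD_CONST → push 2. Stack: [14, 2]
BINARY_OP << → 14 << 2 = 56. Stack: [56]
STORE_FAST y → y=56. Stack: []
LOAD_FAST_LOAD_FAST w,q → push 14,18. Stack: [14, 18]
BINARY_OP + → 14 + 18 = 32. Stack: [32]
STORE_FAST s → s=32. Stack: []
LOAD_FAST_LOAD_FAST s,s → push 32,32. Stack: [32, 32]
BINARY_OP ^ → 32 ^ 32 = 0. Stack: [0]
STORE_FAST y → y=0. Stack: []
LOAD_FAST y → push 0. Stack: [0]
RETURN_VALUE → return 0.

18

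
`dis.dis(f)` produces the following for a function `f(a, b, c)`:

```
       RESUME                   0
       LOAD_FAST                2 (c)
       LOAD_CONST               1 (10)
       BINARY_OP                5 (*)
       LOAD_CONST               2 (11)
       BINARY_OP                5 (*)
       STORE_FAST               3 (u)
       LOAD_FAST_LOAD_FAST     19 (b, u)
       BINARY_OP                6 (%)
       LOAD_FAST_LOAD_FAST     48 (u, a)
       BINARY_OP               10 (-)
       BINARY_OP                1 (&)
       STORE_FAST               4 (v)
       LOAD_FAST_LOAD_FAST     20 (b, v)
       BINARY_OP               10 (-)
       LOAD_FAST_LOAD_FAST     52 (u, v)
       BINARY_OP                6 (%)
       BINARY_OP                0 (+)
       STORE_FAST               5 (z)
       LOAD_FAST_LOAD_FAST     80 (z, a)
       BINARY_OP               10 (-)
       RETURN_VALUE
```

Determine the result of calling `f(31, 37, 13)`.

-7

LOAD_FAST c → push 13. Stack: [13]
LOAD_CONST → push 10. Stack: [13, 10]
BINARY_OP * → 13 * 10 = 130. Stack: [130]
LOAD_CONST → push 11. Stack: [130, 11]
BINARY_OP * → 130 * 11 = 1430. Stack: [1430]
STORE_FAST u → u=1430. Stack: []
LOAD_FAST_LOAD_FAST b,u → push 37,1430. Stack: [37, 1430]
BINARY_OP % → 37 % 1430 = 37. Stack: [37]
LOAD_FAST_LOAD_FAST u,a → push 1430,31. Stack: [37, 1430, 31]
BINARY_OP - → 1430 - 31 = 1399. Stack: [37, 1399]
BINARY_OP & → 37 & 1399 = 37. Stack: [37]
STORE_FAST v → v=37. Stack: []
LOAD_FAST_LOAD_FAST b,v → push 37,37. Stack: [37, 37]
BINARY_OP - → 37 - 37 = 0. Stack: [0]
LOAD_FAST_LOAD_FAST u,v → push 1430,37. Stack: [0, 1430, 37]
BINARY_OP % → 1430 % 37 = 24. Stack: [0, 24]
BINARY_OP + → 0 + 24 = 24. Stack: [24]
STORE_FAST z → z=24. Stack: []
LOAD_FAST_LOAD_FAST z,a → push 24,31. Stack: [24, 31]
BINARY_OP - → 24 - 31 = -7. Stack: [-7]
RETURN_VALUE → return -7.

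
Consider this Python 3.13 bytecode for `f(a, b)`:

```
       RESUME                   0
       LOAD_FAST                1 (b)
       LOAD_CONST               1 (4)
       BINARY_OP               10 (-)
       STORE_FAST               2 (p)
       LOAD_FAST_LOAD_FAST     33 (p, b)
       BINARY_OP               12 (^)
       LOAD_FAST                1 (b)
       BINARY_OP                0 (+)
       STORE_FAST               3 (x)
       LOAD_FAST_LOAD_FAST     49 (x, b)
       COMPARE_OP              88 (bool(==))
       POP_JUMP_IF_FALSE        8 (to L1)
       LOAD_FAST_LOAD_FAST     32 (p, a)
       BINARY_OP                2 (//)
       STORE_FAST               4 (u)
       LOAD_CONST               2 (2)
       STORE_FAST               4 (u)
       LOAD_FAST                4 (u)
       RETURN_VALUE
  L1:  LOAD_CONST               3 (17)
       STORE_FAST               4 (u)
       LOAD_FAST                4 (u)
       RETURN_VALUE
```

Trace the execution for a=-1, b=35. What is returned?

LOAD_FAST b → push 35. Stack: [35]
LOAD_CONST → push 4. Stack: [35, 4]
BINARY_OP - → 35 - 4 = 31. Stack: [31]
STORE_FAST p → p=31. Stack: []
LOAD_FAST_LOAD_FAST p,b → push 31,35. Stack: [31, 35]
BINARY_OP ^ → 31 ^ 35 = 60. Stack: [60]
LOAD_FAST b → push 35. Stack: [60, 35]
BINARY_OP + → 60 + 35 = 95. Stack: [95]
STORE_FAST x → x=95. Stack: []
LOAD_FAST_LOAD_FAST x,b → push 95,35. Stack: [95, 35]
COMPARE_OP bool(==) → 95 vs 35 = False. Stack: [False]
POP_JUMP_IF_FALSE → pop False; jump. Stack: []
LOAD_CONST → push 17. Stack: [17]
STORE_FAST u → u=17. Stack: []
LOAD_FAST u → push 17. Stack: [17]
RETURN_VALUE → return 17.

17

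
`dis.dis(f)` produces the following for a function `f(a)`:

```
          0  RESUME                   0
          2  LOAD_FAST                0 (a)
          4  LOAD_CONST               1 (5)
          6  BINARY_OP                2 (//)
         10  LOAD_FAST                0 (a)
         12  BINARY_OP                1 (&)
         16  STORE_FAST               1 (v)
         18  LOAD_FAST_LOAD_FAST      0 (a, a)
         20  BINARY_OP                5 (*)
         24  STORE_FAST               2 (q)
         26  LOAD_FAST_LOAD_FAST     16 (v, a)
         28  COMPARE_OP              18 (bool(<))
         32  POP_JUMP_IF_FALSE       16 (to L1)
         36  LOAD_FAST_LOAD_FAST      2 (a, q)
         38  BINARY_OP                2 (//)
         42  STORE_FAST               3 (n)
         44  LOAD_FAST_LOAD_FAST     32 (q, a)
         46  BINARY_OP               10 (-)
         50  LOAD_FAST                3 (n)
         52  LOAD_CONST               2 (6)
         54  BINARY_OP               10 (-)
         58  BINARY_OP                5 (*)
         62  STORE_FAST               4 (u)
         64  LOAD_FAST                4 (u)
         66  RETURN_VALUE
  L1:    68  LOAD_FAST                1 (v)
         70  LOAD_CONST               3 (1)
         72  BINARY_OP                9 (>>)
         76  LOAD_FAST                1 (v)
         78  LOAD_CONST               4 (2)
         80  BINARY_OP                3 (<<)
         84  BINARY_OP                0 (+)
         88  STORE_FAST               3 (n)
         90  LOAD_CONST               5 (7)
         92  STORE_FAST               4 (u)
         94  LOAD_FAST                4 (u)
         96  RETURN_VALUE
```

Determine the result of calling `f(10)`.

-540

LOAD_FAST a → push 10. Stack: [10]
LOAD_CONST → push 5. Stack: [10, 5]
BINARY_OP // → 10 // 5 = 2. Stack: [2]
LOAD_FAST a → push 10. Stack: [2, 10]
BINARY_OP & → 2 & 10 = 2. Stack: [2]
STORE_FAST v → v=2. Stack: []
LOAD_FAST_LOAD_FAST a,a → push 10,10. Stack: [10, 10]
BINARY_OP * → 10 * 10 = 100. Stack: [100]
STORE_FAST q → q=100. Stack: []
LOAD_FAST_LOAD_FAST v,a → push 2,10. Stack: [2, 10]
COMPARE_OP bool(<) → 2 vs 10 = True. Stack: [True]
POP_JUMP_IF_FALSE → pop True; no jump. Stack: []
LOAD_FAST_LOAD_FAST a,q → push 10,100. Stack: [10, 100]
BINARY_OP // → 10 // 100 = 0. Stack: [0]
STORE_FAST n → n=0. Stack: []
LOAD_FAST_LOAD_FAST q,a → push 100,10. Stack: [100, 10]
BINARY_OP - → 100 - 10 = 90. Stack: [90]
LOAD_FAST n → push 0. Stack: [90, 0]
LOAD_CONST → push 6. Stack: [90, 0, 6]
BINARY_OP - → 0 - 6 = -6. Stack: [90, -6]
BINARY_OP * → 90 * -6 = -540. Stack: [-540]
STORE_FAST u → u=-540. Stack: []
LOAD_FAST u → push -540. Stack: [-540]
RETURN_VALUE → return -540.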